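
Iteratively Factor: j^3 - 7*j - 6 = (j + 1)*(j^2 - j - 6) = (j + 1)*(j + 2)*(j - 3)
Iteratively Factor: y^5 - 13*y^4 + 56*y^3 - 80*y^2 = (y - 5)*(y^4 - 8*y^3 + 16*y^2) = y*(y - 5)*(y^3 - 8*y^2 + 16*y) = y*(y - 5)*(y - 4)*(y^2 - 4*y) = y*(y - 5)*(y - 4)^2*(y)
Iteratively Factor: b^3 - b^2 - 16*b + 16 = (b - 4)*(b^2 + 3*b - 4) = (b - 4)*(b - 1)*(b + 4)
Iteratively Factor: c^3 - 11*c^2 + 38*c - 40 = (c - 4)*(c^2 - 7*c + 10) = (c - 4)*(c - 2)*(c - 5)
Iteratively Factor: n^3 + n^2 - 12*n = (n - 3)*(n^2 + 4*n) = n*(n - 3)*(n + 4)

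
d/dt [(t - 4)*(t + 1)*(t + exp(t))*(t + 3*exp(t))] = 4*t^3*exp(t) + 4*t^3 + 6*t^2*exp(2*t) - 9*t^2 - 12*t*exp(2*t) - 40*t*exp(t) - 8*t - 33*exp(2*t) - 16*exp(t)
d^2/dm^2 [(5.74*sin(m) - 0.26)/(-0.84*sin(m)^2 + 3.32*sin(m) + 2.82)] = (-4.05014400000002*sin(m)^5 - 15.273888*sin(m)^4 - 75.656448*sin(m)^3 + 57.968816*sin(m)^2 + 37.851*sin(m) - 114.443776)/(-0.84*sin(m)^2 + 3.32*sin(m) + 2.82)^3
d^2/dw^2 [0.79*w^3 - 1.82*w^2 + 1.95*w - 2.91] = 4.74*w - 3.64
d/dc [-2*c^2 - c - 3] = -4*c - 1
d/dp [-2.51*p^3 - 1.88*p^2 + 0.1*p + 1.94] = -7.53*p^2 - 3.76*p + 0.1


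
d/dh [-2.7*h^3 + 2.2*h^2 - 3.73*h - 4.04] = -8.1*h^2 + 4.4*h - 3.73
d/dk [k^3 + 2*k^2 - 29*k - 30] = 3*k^2 + 4*k - 29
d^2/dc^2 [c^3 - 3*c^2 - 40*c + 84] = 6*c - 6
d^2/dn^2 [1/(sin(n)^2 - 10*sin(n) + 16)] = 2*(-2*sin(n)^4 + 15*sin(n)^3 - 15*sin(n)^2 - 110*sin(n) + 84)/(sin(n)^2 - 10*sin(n) + 16)^3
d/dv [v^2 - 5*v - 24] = 2*v - 5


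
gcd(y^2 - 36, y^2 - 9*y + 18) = y - 6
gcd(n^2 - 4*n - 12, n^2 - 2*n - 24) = n - 6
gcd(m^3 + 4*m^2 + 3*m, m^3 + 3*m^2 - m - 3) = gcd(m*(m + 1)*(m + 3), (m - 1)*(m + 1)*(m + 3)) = m^2 + 4*m + 3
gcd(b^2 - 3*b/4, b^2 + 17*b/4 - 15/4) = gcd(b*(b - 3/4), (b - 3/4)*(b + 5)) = b - 3/4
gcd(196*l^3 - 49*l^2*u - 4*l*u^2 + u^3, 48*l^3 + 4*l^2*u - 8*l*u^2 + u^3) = -4*l + u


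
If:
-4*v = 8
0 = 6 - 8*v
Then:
No Solution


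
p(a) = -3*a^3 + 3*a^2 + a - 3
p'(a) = -9*a^2 + 6*a + 1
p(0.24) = -2.63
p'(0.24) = 1.92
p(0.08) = -2.90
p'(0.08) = 1.42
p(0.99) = -1.98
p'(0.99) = -1.88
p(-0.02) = -3.02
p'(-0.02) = 0.88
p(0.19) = -2.72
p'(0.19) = 1.82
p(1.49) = -4.77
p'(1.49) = -10.04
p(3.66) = -106.24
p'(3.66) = -97.60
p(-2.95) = 97.17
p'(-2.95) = -95.02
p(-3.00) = 102.00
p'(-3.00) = -98.00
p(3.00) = -54.00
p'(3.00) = -62.00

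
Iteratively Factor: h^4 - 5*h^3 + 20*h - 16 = (h - 2)*(h^3 - 3*h^2 - 6*h + 8) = (h - 2)*(h + 2)*(h^2 - 5*h + 4) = (h - 2)*(h - 1)*(h + 2)*(h - 4)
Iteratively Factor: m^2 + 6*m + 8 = (m + 4)*(m + 2)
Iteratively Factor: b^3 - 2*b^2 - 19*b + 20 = (b + 4)*(b^2 - 6*b + 5) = (b - 5)*(b + 4)*(b - 1)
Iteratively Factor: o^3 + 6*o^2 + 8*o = (o)*(o^2 + 6*o + 8) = o*(o + 4)*(o + 2)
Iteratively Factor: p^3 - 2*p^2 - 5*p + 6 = (p - 3)*(p^2 + p - 2) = (p - 3)*(p + 2)*(p - 1)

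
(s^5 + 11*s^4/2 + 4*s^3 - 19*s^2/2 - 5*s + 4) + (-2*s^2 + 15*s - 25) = s^5 + 11*s^4/2 + 4*s^3 - 23*s^2/2 + 10*s - 21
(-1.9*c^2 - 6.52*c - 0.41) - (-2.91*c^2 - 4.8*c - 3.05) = 1.01*c^2 - 1.72*c + 2.64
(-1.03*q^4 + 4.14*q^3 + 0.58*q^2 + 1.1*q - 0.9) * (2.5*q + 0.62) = -2.575*q^5 + 9.7114*q^4 + 4.0168*q^3 + 3.1096*q^2 - 1.568*q - 0.558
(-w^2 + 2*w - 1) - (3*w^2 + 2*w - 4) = 3 - 4*w^2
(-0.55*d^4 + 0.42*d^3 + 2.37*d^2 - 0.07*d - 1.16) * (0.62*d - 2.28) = -0.341*d^5 + 1.5144*d^4 + 0.5118*d^3 - 5.447*d^2 - 0.5596*d + 2.6448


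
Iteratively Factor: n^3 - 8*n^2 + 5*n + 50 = (n + 2)*(n^2 - 10*n + 25) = (n - 5)*(n + 2)*(n - 5)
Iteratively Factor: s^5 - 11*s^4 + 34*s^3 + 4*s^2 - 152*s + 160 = (s - 2)*(s^4 - 9*s^3 + 16*s^2 + 36*s - 80) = (s - 4)*(s - 2)*(s^3 - 5*s^2 - 4*s + 20) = (s - 4)*(s - 2)^2*(s^2 - 3*s - 10) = (s - 5)*(s - 4)*(s - 2)^2*(s + 2)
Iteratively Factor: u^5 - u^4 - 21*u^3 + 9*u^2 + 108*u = (u)*(u^4 - u^3 - 21*u^2 + 9*u + 108) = u*(u - 3)*(u^3 + 2*u^2 - 15*u - 36) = u*(u - 3)*(u + 3)*(u^2 - u - 12) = u*(u - 4)*(u - 3)*(u + 3)*(u + 3)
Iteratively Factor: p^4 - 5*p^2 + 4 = (p - 2)*(p^3 + 2*p^2 - p - 2) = (p - 2)*(p + 2)*(p^2 - 1) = (p - 2)*(p + 1)*(p + 2)*(p - 1)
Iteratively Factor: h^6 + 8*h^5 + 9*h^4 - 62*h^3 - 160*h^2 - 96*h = (h + 2)*(h^5 + 6*h^4 - 3*h^3 - 56*h^2 - 48*h) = (h + 2)*(h + 4)*(h^4 + 2*h^3 - 11*h^2 - 12*h) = (h + 2)*(h + 4)^2*(h^3 - 2*h^2 - 3*h) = (h + 1)*(h + 2)*(h + 4)^2*(h^2 - 3*h) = h*(h + 1)*(h + 2)*(h + 4)^2*(h - 3)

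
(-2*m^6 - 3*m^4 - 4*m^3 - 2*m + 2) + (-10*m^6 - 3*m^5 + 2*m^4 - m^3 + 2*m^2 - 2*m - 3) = -12*m^6 - 3*m^5 - m^4 - 5*m^3 + 2*m^2 - 4*m - 1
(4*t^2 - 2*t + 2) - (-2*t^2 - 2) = 6*t^2 - 2*t + 4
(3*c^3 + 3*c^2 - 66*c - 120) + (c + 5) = 3*c^3 + 3*c^2 - 65*c - 115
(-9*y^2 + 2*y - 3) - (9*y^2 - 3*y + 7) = -18*y^2 + 5*y - 10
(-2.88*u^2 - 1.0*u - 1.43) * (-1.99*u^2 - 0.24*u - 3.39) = 5.7312*u^4 + 2.6812*u^3 + 12.8489*u^2 + 3.7332*u + 4.8477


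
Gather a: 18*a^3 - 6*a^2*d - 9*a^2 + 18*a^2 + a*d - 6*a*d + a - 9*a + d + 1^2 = 18*a^3 + a^2*(9 - 6*d) + a*(-5*d - 8) + d + 1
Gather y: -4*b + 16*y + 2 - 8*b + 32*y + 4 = -12*b + 48*y + 6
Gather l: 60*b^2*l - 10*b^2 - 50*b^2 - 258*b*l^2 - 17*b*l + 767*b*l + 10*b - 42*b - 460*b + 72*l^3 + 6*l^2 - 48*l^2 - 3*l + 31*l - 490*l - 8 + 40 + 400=-60*b^2 - 492*b + 72*l^3 + l^2*(-258*b - 42) + l*(60*b^2 + 750*b - 462) + 432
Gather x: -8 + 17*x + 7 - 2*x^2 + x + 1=-2*x^2 + 18*x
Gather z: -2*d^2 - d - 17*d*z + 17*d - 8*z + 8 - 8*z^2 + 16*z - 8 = -2*d^2 + 16*d - 8*z^2 + z*(8 - 17*d)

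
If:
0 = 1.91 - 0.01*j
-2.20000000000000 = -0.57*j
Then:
No Solution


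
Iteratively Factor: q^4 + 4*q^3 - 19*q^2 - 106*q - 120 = (q + 2)*(q^3 + 2*q^2 - 23*q - 60) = (q + 2)*(q + 3)*(q^2 - q - 20) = (q + 2)*(q + 3)*(q + 4)*(q - 5)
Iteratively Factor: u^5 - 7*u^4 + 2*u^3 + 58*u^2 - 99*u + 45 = (u - 3)*(u^4 - 4*u^3 - 10*u^2 + 28*u - 15) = (u - 3)*(u - 1)*(u^3 - 3*u^2 - 13*u + 15) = (u - 5)*(u - 3)*(u - 1)*(u^2 + 2*u - 3) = (u - 5)*(u - 3)*(u - 1)^2*(u + 3)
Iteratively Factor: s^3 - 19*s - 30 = (s + 3)*(s^2 - 3*s - 10) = (s + 2)*(s + 3)*(s - 5)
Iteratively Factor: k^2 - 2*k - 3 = (k + 1)*(k - 3)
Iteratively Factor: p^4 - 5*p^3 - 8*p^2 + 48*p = (p)*(p^3 - 5*p^2 - 8*p + 48) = p*(p - 4)*(p^2 - p - 12) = p*(p - 4)^2*(p + 3)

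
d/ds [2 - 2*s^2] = -4*s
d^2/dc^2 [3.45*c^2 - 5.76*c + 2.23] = 6.90000000000000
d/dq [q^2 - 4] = 2*q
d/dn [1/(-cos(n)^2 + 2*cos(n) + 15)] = 2*(1 - cos(n))*sin(n)/(sin(n)^2 + 2*cos(n) + 14)^2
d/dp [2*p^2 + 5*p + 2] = 4*p + 5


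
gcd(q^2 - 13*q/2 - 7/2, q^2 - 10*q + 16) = 1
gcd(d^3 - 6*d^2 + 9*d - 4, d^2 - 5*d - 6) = 1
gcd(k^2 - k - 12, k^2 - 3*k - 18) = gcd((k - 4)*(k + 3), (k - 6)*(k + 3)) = k + 3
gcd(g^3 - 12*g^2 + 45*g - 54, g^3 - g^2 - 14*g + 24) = g - 3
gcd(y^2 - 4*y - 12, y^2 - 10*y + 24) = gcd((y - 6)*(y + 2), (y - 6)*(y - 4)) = y - 6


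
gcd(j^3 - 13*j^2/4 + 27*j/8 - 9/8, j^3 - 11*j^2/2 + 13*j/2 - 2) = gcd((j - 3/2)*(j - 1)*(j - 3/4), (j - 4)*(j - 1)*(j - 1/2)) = j - 1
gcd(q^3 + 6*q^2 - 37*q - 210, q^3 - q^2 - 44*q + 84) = q^2 + q - 42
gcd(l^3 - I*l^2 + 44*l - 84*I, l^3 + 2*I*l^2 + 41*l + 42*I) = l^2 + I*l + 42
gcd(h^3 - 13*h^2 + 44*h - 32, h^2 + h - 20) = h - 4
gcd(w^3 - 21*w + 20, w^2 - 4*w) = w - 4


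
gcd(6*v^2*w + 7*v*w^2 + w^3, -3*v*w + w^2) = w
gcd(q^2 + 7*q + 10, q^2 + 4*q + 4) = q + 2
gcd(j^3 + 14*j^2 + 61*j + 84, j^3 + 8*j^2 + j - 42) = j^2 + 10*j + 21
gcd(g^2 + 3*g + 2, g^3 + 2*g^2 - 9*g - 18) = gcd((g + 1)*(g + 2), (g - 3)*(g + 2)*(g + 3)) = g + 2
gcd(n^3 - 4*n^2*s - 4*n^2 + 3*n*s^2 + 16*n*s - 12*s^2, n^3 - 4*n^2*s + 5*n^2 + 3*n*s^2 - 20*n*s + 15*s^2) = n^2 - 4*n*s + 3*s^2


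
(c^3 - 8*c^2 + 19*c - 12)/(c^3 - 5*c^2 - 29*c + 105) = (c^2 - 5*c + 4)/(c^2 - 2*c - 35)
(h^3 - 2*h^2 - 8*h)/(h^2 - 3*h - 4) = h*(h + 2)/(h + 1)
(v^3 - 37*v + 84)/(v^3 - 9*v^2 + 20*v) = (v^2 + 4*v - 21)/(v*(v - 5))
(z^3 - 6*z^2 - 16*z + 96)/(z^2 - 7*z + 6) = (z^2 - 16)/(z - 1)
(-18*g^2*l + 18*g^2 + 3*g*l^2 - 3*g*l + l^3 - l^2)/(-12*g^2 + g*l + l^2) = (6*g*l - 6*g + l^2 - l)/(4*g + l)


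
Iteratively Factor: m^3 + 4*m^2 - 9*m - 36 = (m - 3)*(m^2 + 7*m + 12) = (m - 3)*(m + 4)*(m + 3)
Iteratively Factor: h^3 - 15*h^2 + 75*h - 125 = (h - 5)*(h^2 - 10*h + 25) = (h - 5)^2*(h - 5)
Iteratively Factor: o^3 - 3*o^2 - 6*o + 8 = (o - 4)*(o^2 + o - 2) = (o - 4)*(o - 1)*(o + 2)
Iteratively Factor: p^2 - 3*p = (p - 3)*(p)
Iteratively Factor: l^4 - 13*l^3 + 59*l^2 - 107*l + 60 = (l - 5)*(l^3 - 8*l^2 + 19*l - 12) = (l - 5)*(l - 3)*(l^2 - 5*l + 4) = (l - 5)*(l - 3)*(l - 1)*(l - 4)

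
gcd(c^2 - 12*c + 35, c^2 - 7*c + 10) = c - 5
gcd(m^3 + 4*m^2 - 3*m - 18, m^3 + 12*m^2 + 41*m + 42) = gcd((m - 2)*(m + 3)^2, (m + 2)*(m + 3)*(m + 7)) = m + 3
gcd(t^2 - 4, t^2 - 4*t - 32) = 1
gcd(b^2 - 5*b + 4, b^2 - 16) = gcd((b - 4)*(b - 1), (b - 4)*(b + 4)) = b - 4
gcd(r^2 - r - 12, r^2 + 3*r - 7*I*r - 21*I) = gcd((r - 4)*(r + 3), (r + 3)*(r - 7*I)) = r + 3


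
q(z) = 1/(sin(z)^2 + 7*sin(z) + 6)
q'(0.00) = -0.19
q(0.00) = 0.17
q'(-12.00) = -0.07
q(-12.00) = 0.10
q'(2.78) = 0.10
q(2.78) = 0.12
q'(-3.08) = 0.22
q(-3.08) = 0.18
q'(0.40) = -0.09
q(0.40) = 0.11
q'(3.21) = 0.22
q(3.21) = 0.18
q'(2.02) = 0.02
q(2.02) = 0.08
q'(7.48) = -0.02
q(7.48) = 0.07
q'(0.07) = -0.17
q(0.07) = 0.15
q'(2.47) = 0.06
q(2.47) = 0.09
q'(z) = (-2*sin(z)*cos(z) - 7*cos(z))/(sin(z)^2 + 7*sin(z) + 6)^2 = -(2*sin(z) + 7)*cos(z)/(sin(z)^2 + 7*sin(z) + 6)^2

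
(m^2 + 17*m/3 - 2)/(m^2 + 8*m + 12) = (m - 1/3)/(m + 2)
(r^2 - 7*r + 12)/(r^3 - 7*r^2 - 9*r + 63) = (r - 4)/(r^2 - 4*r - 21)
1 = 1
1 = 1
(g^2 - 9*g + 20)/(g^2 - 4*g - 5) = (g - 4)/(g + 1)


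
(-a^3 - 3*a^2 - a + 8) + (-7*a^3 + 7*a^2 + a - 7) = -8*a^3 + 4*a^2 + 1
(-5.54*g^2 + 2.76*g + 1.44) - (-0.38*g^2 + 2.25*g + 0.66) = -5.16*g^2 + 0.51*g + 0.78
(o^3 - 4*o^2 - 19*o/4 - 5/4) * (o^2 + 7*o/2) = o^5 - o^4/2 - 75*o^3/4 - 143*o^2/8 - 35*o/8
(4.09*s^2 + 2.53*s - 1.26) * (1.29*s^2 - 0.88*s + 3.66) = 5.2761*s^4 - 0.3355*s^3 + 11.1176*s^2 + 10.3686*s - 4.6116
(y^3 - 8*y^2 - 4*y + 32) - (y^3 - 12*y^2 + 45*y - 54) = 4*y^2 - 49*y + 86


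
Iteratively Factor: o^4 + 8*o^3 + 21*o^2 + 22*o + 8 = (o + 1)*(o^3 + 7*o^2 + 14*o + 8) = (o + 1)*(o + 2)*(o^2 + 5*o + 4) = (o + 1)*(o + 2)*(o + 4)*(o + 1)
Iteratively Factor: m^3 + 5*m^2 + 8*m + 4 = (m + 2)*(m^2 + 3*m + 2) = (m + 1)*(m + 2)*(m + 2)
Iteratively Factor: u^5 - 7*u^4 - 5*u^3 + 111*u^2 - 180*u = (u - 3)*(u^4 - 4*u^3 - 17*u^2 + 60*u) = (u - 5)*(u - 3)*(u^3 + u^2 - 12*u) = (u - 5)*(u - 3)^2*(u^2 + 4*u) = u*(u - 5)*(u - 3)^2*(u + 4)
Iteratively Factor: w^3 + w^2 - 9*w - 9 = (w + 3)*(w^2 - 2*w - 3) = (w + 1)*(w + 3)*(w - 3)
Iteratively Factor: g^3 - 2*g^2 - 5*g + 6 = (g - 1)*(g^2 - g - 6) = (g - 3)*(g - 1)*(g + 2)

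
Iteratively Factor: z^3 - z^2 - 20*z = (z + 4)*(z^2 - 5*z) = (z - 5)*(z + 4)*(z)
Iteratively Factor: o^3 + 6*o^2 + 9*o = (o + 3)*(o^2 + 3*o) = (o + 3)^2*(o)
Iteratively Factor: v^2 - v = (v - 1)*(v)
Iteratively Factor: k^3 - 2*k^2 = (k)*(k^2 - 2*k) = k^2*(k - 2)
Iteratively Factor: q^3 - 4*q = (q + 2)*(q^2 - 2*q) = (q - 2)*(q + 2)*(q)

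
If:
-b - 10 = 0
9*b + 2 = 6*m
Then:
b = -10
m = -44/3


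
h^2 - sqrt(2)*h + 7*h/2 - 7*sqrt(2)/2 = (h + 7/2)*(h - sqrt(2))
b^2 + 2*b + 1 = (b + 1)^2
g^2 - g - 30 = (g - 6)*(g + 5)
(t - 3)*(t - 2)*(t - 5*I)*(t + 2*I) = t^4 - 5*t^3 - 3*I*t^3 + 16*t^2 + 15*I*t^2 - 50*t - 18*I*t + 60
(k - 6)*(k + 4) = k^2 - 2*k - 24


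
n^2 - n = n*(n - 1)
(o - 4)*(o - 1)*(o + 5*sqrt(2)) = o^3 - 5*o^2 + 5*sqrt(2)*o^2 - 25*sqrt(2)*o + 4*o + 20*sqrt(2)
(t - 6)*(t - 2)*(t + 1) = t^3 - 7*t^2 + 4*t + 12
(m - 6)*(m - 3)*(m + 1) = m^3 - 8*m^2 + 9*m + 18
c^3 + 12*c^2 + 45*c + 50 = (c + 2)*(c + 5)^2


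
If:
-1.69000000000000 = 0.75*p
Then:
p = -2.25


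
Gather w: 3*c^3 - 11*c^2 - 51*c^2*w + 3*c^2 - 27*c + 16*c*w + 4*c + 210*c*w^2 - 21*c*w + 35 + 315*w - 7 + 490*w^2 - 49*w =3*c^3 - 8*c^2 - 23*c + w^2*(210*c + 490) + w*(-51*c^2 - 5*c + 266) + 28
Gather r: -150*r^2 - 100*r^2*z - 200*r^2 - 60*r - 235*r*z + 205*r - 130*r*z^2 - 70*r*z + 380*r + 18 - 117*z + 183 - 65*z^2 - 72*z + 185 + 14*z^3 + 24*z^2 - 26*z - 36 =r^2*(-100*z - 350) + r*(-130*z^2 - 305*z + 525) + 14*z^3 - 41*z^2 - 215*z + 350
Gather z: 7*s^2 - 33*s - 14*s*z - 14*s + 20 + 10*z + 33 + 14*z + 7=7*s^2 - 47*s + z*(24 - 14*s) + 60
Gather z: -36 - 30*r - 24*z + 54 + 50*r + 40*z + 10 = 20*r + 16*z + 28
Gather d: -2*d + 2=2 - 2*d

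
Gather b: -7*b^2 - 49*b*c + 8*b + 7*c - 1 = -7*b^2 + b*(8 - 49*c) + 7*c - 1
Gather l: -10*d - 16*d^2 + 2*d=-16*d^2 - 8*d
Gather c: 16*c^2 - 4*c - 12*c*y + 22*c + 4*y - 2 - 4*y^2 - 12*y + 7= 16*c^2 + c*(18 - 12*y) - 4*y^2 - 8*y + 5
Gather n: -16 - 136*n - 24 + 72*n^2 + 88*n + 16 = 72*n^2 - 48*n - 24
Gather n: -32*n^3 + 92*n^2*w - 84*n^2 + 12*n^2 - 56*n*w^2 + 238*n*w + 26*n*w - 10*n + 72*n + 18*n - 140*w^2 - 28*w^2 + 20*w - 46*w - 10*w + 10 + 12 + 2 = -32*n^3 + n^2*(92*w - 72) + n*(-56*w^2 + 264*w + 80) - 168*w^2 - 36*w + 24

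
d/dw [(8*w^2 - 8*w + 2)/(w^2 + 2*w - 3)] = 4*(6*w^2 - 13*w + 5)/(w^4 + 4*w^3 - 2*w^2 - 12*w + 9)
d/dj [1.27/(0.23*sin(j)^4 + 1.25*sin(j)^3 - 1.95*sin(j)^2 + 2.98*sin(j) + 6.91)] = (-1.1684*sin(j)^3 - 4.7625*sin(j)^2 + 4.953*sin(j) - 3.7846)*cos(j)/(0.23*sin(j)^4 + 1.25*sin(j)^3 - 1.95*sin(j)^2 + 2.98*sin(j) + 6.91)^2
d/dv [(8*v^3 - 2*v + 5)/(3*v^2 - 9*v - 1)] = (24*v^4 - 144*v^3 - 18*v^2 - 30*v + 47)/(9*v^4 - 54*v^3 + 75*v^2 + 18*v + 1)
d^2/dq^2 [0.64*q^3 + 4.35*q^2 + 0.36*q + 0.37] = 3.84*q + 8.7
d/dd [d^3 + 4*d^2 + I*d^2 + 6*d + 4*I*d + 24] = 3*d^2 + 2*d*(4 + I) + 6 + 4*I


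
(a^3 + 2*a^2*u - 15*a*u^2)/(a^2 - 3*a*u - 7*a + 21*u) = a*(a + 5*u)/(a - 7)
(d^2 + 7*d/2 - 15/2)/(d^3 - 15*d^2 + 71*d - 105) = (2*d^2 + 7*d - 15)/(2*(d^3 - 15*d^2 + 71*d - 105))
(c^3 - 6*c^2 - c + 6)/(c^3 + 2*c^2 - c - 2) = (c - 6)/(c + 2)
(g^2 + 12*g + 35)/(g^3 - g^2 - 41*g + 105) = (g + 5)/(g^2 - 8*g + 15)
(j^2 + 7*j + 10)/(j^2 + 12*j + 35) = (j + 2)/(j + 7)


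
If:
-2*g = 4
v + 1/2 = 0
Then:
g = -2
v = -1/2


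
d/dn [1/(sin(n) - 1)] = -cos(n)/(sin(n) - 1)^2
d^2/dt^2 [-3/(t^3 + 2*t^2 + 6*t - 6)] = 6*((3*t + 2)*(t^3 + 2*t^2 + 6*t - 6) - (3*t^2 + 4*t + 6)^2)/(t^3 + 2*t^2 + 6*t - 6)^3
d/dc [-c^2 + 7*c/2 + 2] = 7/2 - 2*c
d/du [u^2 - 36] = 2*u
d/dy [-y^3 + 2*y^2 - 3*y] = -3*y^2 + 4*y - 3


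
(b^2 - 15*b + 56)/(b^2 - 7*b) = (b - 8)/b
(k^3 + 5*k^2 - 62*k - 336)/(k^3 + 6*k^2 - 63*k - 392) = (k + 6)/(k + 7)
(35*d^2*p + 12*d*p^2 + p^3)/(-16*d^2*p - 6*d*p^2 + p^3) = (35*d^2 + 12*d*p + p^2)/(-16*d^2 - 6*d*p + p^2)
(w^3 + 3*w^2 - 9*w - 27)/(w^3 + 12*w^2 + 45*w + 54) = (w - 3)/(w + 6)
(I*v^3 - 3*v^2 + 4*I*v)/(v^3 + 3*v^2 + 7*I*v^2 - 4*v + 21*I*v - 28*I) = v*(I*v^2 - 3*v + 4*I)/(v^3 + v^2*(3 + 7*I) + v*(-4 + 21*I) - 28*I)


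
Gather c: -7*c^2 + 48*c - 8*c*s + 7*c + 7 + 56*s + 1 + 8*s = -7*c^2 + c*(55 - 8*s) + 64*s + 8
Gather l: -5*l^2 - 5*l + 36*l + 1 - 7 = -5*l^2 + 31*l - 6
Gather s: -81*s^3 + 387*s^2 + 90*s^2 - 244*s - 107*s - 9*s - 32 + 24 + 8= -81*s^3 + 477*s^2 - 360*s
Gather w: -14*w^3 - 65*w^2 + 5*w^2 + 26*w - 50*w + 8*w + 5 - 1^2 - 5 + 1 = -14*w^3 - 60*w^2 - 16*w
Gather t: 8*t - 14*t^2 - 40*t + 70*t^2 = 56*t^2 - 32*t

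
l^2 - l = l*(l - 1)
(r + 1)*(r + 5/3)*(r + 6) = r^3 + 26*r^2/3 + 53*r/3 + 10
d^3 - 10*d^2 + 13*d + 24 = (d - 8)*(d - 3)*(d + 1)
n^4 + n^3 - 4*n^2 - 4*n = n*(n - 2)*(n + 1)*(n + 2)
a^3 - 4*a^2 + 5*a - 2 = (a - 2)*(a - 1)^2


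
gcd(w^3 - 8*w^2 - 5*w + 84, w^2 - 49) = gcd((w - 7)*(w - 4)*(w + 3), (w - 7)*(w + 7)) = w - 7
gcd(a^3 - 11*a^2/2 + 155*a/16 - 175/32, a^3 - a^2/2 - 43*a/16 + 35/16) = a - 5/4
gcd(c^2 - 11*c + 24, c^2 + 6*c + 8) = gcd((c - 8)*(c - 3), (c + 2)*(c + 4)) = 1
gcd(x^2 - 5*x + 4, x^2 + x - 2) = x - 1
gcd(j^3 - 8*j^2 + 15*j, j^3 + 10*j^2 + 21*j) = j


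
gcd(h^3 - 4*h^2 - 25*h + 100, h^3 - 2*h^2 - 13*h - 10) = h - 5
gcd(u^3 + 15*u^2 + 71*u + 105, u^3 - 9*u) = u + 3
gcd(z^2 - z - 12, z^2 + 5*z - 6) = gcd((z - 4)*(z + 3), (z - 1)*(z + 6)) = 1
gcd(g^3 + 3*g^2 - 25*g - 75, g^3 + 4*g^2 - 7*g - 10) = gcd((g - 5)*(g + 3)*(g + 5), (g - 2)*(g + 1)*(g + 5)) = g + 5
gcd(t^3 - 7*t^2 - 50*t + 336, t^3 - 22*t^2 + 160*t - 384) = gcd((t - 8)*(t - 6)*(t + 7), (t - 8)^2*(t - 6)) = t^2 - 14*t + 48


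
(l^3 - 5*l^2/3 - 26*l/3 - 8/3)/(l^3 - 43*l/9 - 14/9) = 3*(l - 4)/(3*l - 7)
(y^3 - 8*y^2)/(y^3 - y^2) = (y - 8)/(y - 1)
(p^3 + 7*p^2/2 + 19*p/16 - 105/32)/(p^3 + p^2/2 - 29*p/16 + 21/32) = (2*p + 5)/(2*p - 1)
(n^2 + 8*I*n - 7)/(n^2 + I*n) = (n + 7*I)/n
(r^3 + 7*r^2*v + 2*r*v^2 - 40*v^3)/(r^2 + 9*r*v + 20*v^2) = r - 2*v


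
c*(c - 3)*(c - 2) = c^3 - 5*c^2 + 6*c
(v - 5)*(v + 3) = v^2 - 2*v - 15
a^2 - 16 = (a - 4)*(a + 4)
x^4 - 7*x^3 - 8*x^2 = x^2*(x - 8)*(x + 1)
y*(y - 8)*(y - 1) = y^3 - 9*y^2 + 8*y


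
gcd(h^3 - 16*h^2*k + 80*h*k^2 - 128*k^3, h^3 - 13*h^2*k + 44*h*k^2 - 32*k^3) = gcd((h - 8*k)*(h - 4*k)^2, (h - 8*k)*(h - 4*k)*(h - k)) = h^2 - 12*h*k + 32*k^2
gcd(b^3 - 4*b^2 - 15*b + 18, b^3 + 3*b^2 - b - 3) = b^2 + 2*b - 3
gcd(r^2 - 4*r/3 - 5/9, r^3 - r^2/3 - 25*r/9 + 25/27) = r - 5/3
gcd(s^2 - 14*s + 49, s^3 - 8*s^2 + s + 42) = s - 7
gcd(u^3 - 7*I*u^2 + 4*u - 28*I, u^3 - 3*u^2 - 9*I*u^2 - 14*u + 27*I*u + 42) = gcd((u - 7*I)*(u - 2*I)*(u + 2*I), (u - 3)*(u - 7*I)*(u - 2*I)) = u^2 - 9*I*u - 14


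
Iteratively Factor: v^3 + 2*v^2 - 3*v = (v - 1)*(v^2 + 3*v) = (v - 1)*(v + 3)*(v)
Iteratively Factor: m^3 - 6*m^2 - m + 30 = (m - 3)*(m^2 - 3*m - 10) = (m - 3)*(m + 2)*(m - 5)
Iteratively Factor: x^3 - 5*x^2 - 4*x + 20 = (x - 5)*(x^2 - 4) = (x - 5)*(x + 2)*(x - 2)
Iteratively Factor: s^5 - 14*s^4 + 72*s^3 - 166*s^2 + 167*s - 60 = (s - 1)*(s^4 - 13*s^3 + 59*s^2 - 107*s + 60) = (s - 3)*(s - 1)*(s^3 - 10*s^2 + 29*s - 20) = (s - 4)*(s - 3)*(s - 1)*(s^2 - 6*s + 5) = (s - 5)*(s - 4)*(s - 3)*(s - 1)*(s - 1)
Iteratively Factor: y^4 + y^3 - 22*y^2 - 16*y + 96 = (y - 4)*(y^3 + 5*y^2 - 2*y - 24) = (y - 4)*(y - 2)*(y^2 + 7*y + 12) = (y - 4)*(y - 2)*(y + 3)*(y + 4)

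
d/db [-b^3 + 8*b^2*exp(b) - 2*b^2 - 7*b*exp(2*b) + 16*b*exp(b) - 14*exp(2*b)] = 8*b^2*exp(b) - 3*b^2 - 14*b*exp(2*b) + 32*b*exp(b) - 4*b - 35*exp(2*b) + 16*exp(b)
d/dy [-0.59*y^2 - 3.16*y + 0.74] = -1.18*y - 3.16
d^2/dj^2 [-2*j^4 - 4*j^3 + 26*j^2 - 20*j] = -24*j^2 - 24*j + 52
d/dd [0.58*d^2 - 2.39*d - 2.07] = 1.16*d - 2.39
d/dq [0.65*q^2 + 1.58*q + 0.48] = 1.3*q + 1.58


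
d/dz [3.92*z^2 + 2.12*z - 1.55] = 7.84*z + 2.12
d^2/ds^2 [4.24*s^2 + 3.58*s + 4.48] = 8.48000000000000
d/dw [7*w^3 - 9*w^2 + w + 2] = 21*w^2 - 18*w + 1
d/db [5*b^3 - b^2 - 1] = b*(15*b - 2)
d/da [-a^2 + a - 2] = 1 - 2*a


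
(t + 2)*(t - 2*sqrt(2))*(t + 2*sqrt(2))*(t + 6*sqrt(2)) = t^4 + 2*t^3 + 6*sqrt(2)*t^3 - 8*t^2 + 12*sqrt(2)*t^2 - 48*sqrt(2)*t - 16*t - 96*sqrt(2)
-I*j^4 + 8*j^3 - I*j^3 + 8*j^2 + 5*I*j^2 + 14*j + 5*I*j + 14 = (j - I)*(j + 2*I)*(j + 7*I)*(-I*j - I)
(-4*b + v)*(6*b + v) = -24*b^2 + 2*b*v + v^2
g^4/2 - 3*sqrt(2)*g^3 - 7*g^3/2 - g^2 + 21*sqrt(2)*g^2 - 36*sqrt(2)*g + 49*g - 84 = (g/2 + sqrt(2)/2)*(g - 4)*(g - 3)*(g - 7*sqrt(2))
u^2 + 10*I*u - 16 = (u + 2*I)*(u + 8*I)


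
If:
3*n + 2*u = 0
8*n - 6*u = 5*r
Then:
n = -2*u/3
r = -34*u/15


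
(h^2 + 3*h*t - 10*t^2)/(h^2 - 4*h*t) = (h^2 + 3*h*t - 10*t^2)/(h*(h - 4*t))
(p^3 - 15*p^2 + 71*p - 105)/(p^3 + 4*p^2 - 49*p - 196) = (p^2 - 8*p + 15)/(p^2 + 11*p + 28)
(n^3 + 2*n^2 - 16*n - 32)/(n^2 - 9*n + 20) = (n^2 + 6*n + 8)/(n - 5)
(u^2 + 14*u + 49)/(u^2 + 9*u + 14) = (u + 7)/(u + 2)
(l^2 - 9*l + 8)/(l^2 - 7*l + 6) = (l - 8)/(l - 6)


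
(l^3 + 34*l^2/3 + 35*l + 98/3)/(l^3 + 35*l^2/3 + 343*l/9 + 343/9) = 3*(l + 2)/(3*l + 7)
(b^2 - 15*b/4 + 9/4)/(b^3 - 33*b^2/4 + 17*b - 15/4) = (4*b - 3)/(4*b^2 - 21*b + 5)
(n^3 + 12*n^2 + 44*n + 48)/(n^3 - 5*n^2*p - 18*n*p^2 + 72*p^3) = (n^3 + 12*n^2 + 44*n + 48)/(n^3 - 5*n^2*p - 18*n*p^2 + 72*p^3)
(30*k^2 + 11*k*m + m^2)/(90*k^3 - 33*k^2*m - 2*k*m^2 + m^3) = (5*k + m)/(15*k^2 - 8*k*m + m^2)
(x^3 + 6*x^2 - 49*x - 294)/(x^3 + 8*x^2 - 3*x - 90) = (x^2 - 49)/(x^2 + 2*x - 15)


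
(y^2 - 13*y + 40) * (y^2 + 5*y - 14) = y^4 - 8*y^3 - 39*y^2 + 382*y - 560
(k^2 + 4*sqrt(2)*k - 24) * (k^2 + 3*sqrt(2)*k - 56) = k^4 + 7*sqrt(2)*k^3 - 56*k^2 - 296*sqrt(2)*k + 1344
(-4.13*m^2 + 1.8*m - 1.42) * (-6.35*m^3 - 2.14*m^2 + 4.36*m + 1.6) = 26.2255*m^5 - 2.5918*m^4 - 12.8418*m^3 + 4.2788*m^2 - 3.3112*m - 2.272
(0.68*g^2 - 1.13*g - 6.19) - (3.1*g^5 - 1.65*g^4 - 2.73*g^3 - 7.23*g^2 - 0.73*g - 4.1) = -3.1*g^5 + 1.65*g^4 + 2.73*g^3 + 7.91*g^2 - 0.4*g - 2.09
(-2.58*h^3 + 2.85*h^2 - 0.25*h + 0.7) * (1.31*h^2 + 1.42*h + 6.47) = -3.3798*h^5 + 0.0699000000000005*h^4 - 12.9731*h^3 + 19.0015*h^2 - 0.6235*h + 4.529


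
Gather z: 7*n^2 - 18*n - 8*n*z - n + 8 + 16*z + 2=7*n^2 - 19*n + z*(16 - 8*n) + 10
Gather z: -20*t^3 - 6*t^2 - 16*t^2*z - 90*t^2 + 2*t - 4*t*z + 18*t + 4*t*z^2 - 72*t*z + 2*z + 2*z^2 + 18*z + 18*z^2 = -20*t^3 - 96*t^2 + 20*t + z^2*(4*t + 20) + z*(-16*t^2 - 76*t + 20)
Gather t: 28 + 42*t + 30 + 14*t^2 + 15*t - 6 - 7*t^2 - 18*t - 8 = 7*t^2 + 39*t + 44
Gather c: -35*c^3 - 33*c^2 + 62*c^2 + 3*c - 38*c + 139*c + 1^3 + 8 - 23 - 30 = -35*c^3 + 29*c^2 + 104*c - 44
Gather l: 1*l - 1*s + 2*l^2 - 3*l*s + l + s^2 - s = 2*l^2 + l*(2 - 3*s) + s^2 - 2*s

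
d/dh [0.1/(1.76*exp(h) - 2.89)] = -0.176*exp(h)/(1.76*exp(h) - 2.89)^2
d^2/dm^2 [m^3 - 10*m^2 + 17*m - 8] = 6*m - 20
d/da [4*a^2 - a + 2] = 8*a - 1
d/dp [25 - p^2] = -2*p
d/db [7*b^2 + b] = 14*b + 1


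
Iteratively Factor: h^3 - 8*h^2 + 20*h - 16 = (h - 4)*(h^2 - 4*h + 4) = (h - 4)*(h - 2)*(h - 2)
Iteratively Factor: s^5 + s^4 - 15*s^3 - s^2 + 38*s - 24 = (s - 1)*(s^4 + 2*s^3 - 13*s^2 - 14*s + 24) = (s - 3)*(s - 1)*(s^3 + 5*s^2 + 2*s - 8) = (s - 3)*(s - 1)*(s + 4)*(s^2 + s - 2) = (s - 3)*(s - 1)^2*(s + 4)*(s + 2)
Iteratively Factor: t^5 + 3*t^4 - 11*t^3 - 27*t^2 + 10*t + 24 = (t - 1)*(t^4 + 4*t^3 - 7*t^2 - 34*t - 24) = (t - 1)*(t + 2)*(t^3 + 2*t^2 - 11*t - 12) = (t - 1)*(t + 2)*(t + 4)*(t^2 - 2*t - 3) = (t - 1)*(t + 1)*(t + 2)*(t + 4)*(t - 3)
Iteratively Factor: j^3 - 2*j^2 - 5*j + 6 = (j - 1)*(j^2 - j - 6) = (j - 1)*(j + 2)*(j - 3)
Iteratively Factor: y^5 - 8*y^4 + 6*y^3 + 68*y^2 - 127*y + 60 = (y - 4)*(y^4 - 4*y^3 - 10*y^2 + 28*y - 15) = (y - 4)*(y + 3)*(y^3 - 7*y^2 + 11*y - 5) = (y - 5)*(y - 4)*(y + 3)*(y^2 - 2*y + 1) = (y - 5)*(y - 4)*(y - 1)*(y + 3)*(y - 1)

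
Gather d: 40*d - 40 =40*d - 40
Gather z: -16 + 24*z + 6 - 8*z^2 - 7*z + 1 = -8*z^2 + 17*z - 9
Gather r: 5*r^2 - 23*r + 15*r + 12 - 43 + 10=5*r^2 - 8*r - 21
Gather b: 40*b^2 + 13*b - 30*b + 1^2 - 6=40*b^2 - 17*b - 5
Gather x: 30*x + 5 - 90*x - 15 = -60*x - 10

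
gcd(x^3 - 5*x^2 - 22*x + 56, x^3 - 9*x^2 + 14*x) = x^2 - 9*x + 14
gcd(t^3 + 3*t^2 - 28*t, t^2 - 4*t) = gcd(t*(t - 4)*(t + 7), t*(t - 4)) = t^2 - 4*t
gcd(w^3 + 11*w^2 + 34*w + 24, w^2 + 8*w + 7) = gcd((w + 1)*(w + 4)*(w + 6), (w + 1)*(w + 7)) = w + 1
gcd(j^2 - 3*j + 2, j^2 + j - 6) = j - 2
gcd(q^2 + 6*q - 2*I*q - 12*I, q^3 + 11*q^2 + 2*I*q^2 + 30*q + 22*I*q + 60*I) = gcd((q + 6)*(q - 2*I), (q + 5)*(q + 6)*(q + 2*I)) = q + 6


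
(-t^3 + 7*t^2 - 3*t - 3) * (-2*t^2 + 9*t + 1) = 2*t^5 - 23*t^4 + 68*t^3 - 14*t^2 - 30*t - 3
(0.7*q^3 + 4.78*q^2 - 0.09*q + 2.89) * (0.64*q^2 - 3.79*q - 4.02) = 0.448*q^5 + 0.4062*q^4 - 20.9878*q^3 - 17.0249*q^2 - 10.5913*q - 11.6178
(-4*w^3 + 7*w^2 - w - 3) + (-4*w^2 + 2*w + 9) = -4*w^3 + 3*w^2 + w + 6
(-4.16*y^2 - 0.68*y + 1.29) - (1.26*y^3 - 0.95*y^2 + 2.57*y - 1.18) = -1.26*y^3 - 3.21*y^2 - 3.25*y + 2.47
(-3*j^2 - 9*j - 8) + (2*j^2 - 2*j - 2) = -j^2 - 11*j - 10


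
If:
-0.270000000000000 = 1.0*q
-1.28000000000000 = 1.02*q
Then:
No Solution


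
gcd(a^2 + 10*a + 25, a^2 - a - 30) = a + 5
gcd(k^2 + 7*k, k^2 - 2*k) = k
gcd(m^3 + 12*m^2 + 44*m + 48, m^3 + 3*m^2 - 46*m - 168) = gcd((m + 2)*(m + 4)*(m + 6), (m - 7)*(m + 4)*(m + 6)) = m^2 + 10*m + 24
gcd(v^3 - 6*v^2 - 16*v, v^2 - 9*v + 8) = v - 8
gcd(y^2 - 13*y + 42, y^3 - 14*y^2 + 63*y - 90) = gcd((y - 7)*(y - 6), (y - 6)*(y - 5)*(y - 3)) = y - 6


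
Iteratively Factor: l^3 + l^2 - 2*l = (l)*(l^2 + l - 2) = l*(l + 2)*(l - 1)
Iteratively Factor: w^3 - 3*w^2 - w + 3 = (w + 1)*(w^2 - 4*w + 3) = (w - 1)*(w + 1)*(w - 3)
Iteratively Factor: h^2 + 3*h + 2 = (h + 1)*(h + 2)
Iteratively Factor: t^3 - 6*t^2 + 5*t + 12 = (t - 4)*(t^2 - 2*t - 3) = (t - 4)*(t - 3)*(t + 1)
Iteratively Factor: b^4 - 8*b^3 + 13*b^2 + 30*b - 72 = (b - 3)*(b^3 - 5*b^2 - 2*b + 24) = (b - 4)*(b - 3)*(b^2 - b - 6) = (b - 4)*(b - 3)^2*(b + 2)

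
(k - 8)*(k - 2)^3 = k^4 - 14*k^3 + 60*k^2 - 104*k + 64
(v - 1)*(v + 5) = v^2 + 4*v - 5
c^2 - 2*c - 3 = (c - 3)*(c + 1)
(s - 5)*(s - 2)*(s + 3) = s^3 - 4*s^2 - 11*s + 30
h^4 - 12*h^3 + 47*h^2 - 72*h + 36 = (h - 6)*(h - 3)*(h - 2)*(h - 1)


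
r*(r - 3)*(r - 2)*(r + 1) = r^4 - 4*r^3 + r^2 + 6*r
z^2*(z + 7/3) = z^3 + 7*z^2/3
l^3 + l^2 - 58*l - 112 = (l - 8)*(l + 2)*(l + 7)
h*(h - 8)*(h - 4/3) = h^3 - 28*h^2/3 + 32*h/3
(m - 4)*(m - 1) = m^2 - 5*m + 4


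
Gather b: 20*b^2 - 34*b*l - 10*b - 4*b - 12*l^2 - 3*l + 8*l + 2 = 20*b^2 + b*(-34*l - 14) - 12*l^2 + 5*l + 2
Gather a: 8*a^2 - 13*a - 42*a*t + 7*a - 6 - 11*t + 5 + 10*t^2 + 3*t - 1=8*a^2 + a*(-42*t - 6) + 10*t^2 - 8*t - 2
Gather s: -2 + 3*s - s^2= -s^2 + 3*s - 2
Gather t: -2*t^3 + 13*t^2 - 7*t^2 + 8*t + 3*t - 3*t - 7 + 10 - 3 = -2*t^3 + 6*t^2 + 8*t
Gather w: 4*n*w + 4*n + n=4*n*w + 5*n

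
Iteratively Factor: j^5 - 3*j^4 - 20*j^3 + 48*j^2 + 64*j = (j - 4)*(j^4 + j^3 - 16*j^2 - 16*j) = (j - 4)^2*(j^3 + 5*j^2 + 4*j) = (j - 4)^2*(j + 1)*(j^2 + 4*j) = j*(j - 4)^2*(j + 1)*(j + 4)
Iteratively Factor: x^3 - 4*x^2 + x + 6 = (x - 3)*(x^2 - x - 2) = (x - 3)*(x + 1)*(x - 2)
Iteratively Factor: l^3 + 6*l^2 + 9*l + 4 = (l + 1)*(l^2 + 5*l + 4) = (l + 1)*(l + 4)*(l + 1)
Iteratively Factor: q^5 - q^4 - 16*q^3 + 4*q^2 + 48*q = (q - 4)*(q^4 + 3*q^3 - 4*q^2 - 12*q) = q*(q - 4)*(q^3 + 3*q^2 - 4*q - 12) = q*(q - 4)*(q + 2)*(q^2 + q - 6) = q*(q - 4)*(q + 2)*(q + 3)*(q - 2)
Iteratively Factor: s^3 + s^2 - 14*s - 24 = (s + 3)*(s^2 - 2*s - 8) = (s + 2)*(s + 3)*(s - 4)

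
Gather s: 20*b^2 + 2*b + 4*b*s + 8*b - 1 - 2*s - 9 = 20*b^2 + 10*b + s*(4*b - 2) - 10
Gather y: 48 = 48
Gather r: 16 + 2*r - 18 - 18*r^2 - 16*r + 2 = -18*r^2 - 14*r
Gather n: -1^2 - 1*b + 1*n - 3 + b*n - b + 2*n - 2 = -2*b + n*(b + 3) - 6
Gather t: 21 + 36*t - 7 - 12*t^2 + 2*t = -12*t^2 + 38*t + 14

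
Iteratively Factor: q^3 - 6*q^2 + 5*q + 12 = (q - 3)*(q^2 - 3*q - 4) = (q - 4)*(q - 3)*(q + 1)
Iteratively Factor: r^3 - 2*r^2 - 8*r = (r - 4)*(r^2 + 2*r) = r*(r - 4)*(r + 2)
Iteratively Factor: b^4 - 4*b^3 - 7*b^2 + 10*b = (b - 1)*(b^3 - 3*b^2 - 10*b) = (b - 1)*(b + 2)*(b^2 - 5*b) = b*(b - 1)*(b + 2)*(b - 5)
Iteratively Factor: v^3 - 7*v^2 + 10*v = (v - 2)*(v^2 - 5*v) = v*(v - 2)*(v - 5)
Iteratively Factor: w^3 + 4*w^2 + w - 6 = (w + 3)*(w^2 + w - 2) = (w - 1)*(w + 3)*(w + 2)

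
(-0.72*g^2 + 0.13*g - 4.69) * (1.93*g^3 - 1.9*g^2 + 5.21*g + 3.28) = -1.3896*g^5 + 1.6189*g^4 - 13.0499*g^3 + 7.2267*g^2 - 24.0085*g - 15.3832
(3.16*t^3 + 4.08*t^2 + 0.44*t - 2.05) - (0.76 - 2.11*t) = 3.16*t^3 + 4.08*t^2 + 2.55*t - 2.81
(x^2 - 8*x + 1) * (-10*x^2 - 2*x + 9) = -10*x^4 + 78*x^3 + 15*x^2 - 74*x + 9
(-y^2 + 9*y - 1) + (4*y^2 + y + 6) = 3*y^2 + 10*y + 5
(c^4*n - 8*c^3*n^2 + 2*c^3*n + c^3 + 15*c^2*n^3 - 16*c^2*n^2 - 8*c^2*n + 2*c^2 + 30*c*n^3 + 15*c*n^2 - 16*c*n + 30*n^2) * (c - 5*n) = c^5*n - 13*c^4*n^2 + 2*c^4*n + c^4 + 55*c^3*n^3 - 26*c^3*n^2 - 13*c^3*n + 2*c^3 - 75*c^2*n^4 + 110*c^2*n^3 + 55*c^2*n^2 - 26*c^2*n - 150*c*n^4 - 75*c*n^3 + 110*c*n^2 - 150*n^3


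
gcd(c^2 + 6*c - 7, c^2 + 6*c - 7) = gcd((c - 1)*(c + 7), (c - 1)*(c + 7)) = c^2 + 6*c - 7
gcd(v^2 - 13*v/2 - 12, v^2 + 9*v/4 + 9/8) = v + 3/2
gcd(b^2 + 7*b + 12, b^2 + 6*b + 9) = b + 3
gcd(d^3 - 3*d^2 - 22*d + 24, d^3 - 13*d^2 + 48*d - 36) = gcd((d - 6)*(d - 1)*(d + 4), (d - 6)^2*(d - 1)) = d^2 - 7*d + 6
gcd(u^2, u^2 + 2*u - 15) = 1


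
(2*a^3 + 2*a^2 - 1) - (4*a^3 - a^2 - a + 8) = -2*a^3 + 3*a^2 + a - 9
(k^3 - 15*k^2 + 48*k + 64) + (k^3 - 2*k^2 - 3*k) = 2*k^3 - 17*k^2 + 45*k + 64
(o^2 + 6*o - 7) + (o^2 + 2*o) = 2*o^2 + 8*o - 7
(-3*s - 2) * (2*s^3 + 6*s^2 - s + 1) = -6*s^4 - 22*s^3 - 9*s^2 - s - 2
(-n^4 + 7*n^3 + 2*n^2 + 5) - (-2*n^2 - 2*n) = -n^4 + 7*n^3 + 4*n^2 + 2*n + 5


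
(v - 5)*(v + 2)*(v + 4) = v^3 + v^2 - 22*v - 40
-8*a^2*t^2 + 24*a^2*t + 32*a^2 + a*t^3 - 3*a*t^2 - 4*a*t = (-8*a + t)*(t - 4)*(a*t + a)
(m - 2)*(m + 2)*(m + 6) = m^3 + 6*m^2 - 4*m - 24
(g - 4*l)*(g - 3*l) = g^2 - 7*g*l + 12*l^2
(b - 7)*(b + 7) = b^2 - 49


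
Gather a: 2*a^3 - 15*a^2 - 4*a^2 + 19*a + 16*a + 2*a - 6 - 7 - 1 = 2*a^3 - 19*a^2 + 37*a - 14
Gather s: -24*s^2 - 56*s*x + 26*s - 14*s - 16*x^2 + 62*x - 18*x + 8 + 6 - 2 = -24*s^2 + s*(12 - 56*x) - 16*x^2 + 44*x + 12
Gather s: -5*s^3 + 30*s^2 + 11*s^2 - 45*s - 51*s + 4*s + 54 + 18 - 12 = -5*s^3 + 41*s^2 - 92*s + 60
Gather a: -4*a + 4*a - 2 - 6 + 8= 0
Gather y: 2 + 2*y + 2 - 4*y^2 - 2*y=4 - 4*y^2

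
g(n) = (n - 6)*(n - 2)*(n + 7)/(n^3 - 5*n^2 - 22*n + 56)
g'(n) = (n - 6)*(n - 2)*(n + 7)*(-3*n^2 + 10*n + 22)/(n^3 - 5*n^2 - 22*n + 56)^2 + (n - 6)*(n - 2)/(n^3 - 5*n^2 - 22*n + 56) + (n - 6)*(n + 7)/(n^3 - 5*n^2 - 22*n + 56) + (n - 2)*(n + 7)/(n^3 - 5*n^2 - 22*n + 56) = 2*(-2*n^2 + 14*n - 77)/(n^4 - 6*n^3 - 47*n^2 + 168*n + 784)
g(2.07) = 1.19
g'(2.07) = -0.13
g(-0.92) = 1.72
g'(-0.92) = -0.31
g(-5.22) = -1.34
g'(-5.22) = -1.84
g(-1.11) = 1.79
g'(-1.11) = -0.35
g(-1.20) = 1.82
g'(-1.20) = -0.37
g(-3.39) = 5.35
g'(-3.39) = -7.34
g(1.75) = 1.23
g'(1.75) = -0.13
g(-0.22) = 1.55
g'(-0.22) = -0.22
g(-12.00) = 0.59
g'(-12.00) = -0.05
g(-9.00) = 0.38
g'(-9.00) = -0.11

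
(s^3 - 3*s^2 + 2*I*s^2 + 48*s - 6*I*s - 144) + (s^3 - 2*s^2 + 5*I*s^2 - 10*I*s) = 2*s^3 - 5*s^2 + 7*I*s^2 + 48*s - 16*I*s - 144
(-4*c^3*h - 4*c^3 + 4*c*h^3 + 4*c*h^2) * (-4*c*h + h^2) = 16*c^4*h^2 + 16*c^4*h - 4*c^3*h^3 - 4*c^3*h^2 - 16*c^2*h^4 - 16*c^2*h^3 + 4*c*h^5 + 4*c*h^4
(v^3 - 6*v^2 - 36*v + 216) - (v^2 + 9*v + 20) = v^3 - 7*v^2 - 45*v + 196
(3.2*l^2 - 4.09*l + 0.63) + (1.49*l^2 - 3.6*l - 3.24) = 4.69*l^2 - 7.69*l - 2.61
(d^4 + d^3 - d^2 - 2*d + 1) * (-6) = -6*d^4 - 6*d^3 + 6*d^2 + 12*d - 6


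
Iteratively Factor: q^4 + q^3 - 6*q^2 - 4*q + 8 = (q - 2)*(q^3 + 3*q^2 - 4) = (q - 2)*(q + 2)*(q^2 + q - 2) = (q - 2)*(q - 1)*(q + 2)*(q + 2)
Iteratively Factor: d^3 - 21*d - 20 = (d + 4)*(d^2 - 4*d - 5) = (d - 5)*(d + 4)*(d + 1)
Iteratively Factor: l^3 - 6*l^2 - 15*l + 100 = (l + 4)*(l^2 - 10*l + 25) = (l - 5)*(l + 4)*(l - 5)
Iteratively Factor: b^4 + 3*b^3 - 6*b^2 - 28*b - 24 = (b - 3)*(b^3 + 6*b^2 + 12*b + 8) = (b - 3)*(b + 2)*(b^2 + 4*b + 4) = (b - 3)*(b + 2)^2*(b + 2)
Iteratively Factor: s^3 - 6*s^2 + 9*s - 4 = (s - 4)*(s^2 - 2*s + 1) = (s - 4)*(s - 1)*(s - 1)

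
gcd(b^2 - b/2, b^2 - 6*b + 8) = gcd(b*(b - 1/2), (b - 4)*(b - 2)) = 1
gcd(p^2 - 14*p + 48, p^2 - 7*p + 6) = p - 6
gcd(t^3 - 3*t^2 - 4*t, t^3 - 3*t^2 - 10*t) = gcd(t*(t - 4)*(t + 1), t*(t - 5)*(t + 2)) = t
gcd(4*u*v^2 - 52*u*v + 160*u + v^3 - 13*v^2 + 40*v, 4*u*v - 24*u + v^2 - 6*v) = 4*u + v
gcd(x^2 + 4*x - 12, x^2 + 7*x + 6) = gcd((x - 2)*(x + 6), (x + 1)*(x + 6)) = x + 6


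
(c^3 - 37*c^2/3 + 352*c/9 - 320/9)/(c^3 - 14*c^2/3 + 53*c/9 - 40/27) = 3*(c - 8)/(3*c - 1)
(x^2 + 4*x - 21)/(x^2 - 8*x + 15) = (x + 7)/(x - 5)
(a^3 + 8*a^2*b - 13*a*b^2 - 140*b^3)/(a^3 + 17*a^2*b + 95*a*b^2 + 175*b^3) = (a - 4*b)/(a + 5*b)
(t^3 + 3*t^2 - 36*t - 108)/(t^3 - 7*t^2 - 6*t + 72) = (t + 6)/(t - 4)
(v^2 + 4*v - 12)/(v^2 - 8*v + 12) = (v + 6)/(v - 6)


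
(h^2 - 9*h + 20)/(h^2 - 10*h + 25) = (h - 4)/(h - 5)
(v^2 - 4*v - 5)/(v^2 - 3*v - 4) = (v - 5)/(v - 4)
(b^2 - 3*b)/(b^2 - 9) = b/(b + 3)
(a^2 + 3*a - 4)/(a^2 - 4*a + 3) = (a + 4)/(a - 3)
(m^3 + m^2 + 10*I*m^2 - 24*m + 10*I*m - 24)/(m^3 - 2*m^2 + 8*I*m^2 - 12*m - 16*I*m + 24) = (m^2 + m*(1 + 4*I) + 4*I)/(m^2 + 2*m*(-1 + I) - 4*I)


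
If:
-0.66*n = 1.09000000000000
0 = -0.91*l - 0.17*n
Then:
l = 0.31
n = -1.65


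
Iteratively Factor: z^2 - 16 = (z - 4)*(z + 4)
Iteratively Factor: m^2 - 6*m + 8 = (m - 4)*(m - 2)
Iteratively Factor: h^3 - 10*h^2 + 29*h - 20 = (h - 4)*(h^2 - 6*h + 5) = (h - 4)*(h - 1)*(h - 5)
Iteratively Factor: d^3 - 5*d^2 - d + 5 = (d - 5)*(d^2 - 1) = (d - 5)*(d + 1)*(d - 1)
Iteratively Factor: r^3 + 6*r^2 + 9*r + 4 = (r + 1)*(r^2 + 5*r + 4) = (r + 1)*(r + 4)*(r + 1)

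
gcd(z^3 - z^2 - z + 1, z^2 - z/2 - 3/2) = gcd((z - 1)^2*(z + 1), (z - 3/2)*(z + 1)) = z + 1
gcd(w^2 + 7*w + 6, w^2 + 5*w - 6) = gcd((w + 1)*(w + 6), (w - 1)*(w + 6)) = w + 6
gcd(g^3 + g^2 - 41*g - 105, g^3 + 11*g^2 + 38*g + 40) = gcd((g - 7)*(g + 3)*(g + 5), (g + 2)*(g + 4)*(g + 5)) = g + 5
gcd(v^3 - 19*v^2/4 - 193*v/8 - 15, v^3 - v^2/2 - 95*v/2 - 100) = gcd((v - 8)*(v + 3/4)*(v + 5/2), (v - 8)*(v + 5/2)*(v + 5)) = v^2 - 11*v/2 - 20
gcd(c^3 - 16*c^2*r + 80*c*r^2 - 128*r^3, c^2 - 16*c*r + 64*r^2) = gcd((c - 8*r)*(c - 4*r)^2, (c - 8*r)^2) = -c + 8*r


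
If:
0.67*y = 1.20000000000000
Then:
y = 1.79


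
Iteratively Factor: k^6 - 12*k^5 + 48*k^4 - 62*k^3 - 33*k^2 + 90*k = (k - 2)*(k^5 - 10*k^4 + 28*k^3 - 6*k^2 - 45*k) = k*(k - 2)*(k^4 - 10*k^3 + 28*k^2 - 6*k - 45) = k*(k - 3)*(k - 2)*(k^3 - 7*k^2 + 7*k + 15) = k*(k - 5)*(k - 3)*(k - 2)*(k^2 - 2*k - 3) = k*(k - 5)*(k - 3)*(k - 2)*(k + 1)*(k - 3)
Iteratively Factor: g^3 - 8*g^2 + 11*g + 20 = (g + 1)*(g^2 - 9*g + 20) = (g - 4)*(g + 1)*(g - 5)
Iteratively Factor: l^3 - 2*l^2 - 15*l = (l - 5)*(l^2 + 3*l) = l*(l - 5)*(l + 3)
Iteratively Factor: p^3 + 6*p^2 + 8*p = (p + 4)*(p^2 + 2*p) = (p + 2)*(p + 4)*(p)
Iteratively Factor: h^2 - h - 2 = (h - 2)*(h + 1)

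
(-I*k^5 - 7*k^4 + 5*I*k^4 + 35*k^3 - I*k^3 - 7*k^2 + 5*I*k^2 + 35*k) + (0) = -I*k^5 - 7*k^4 + 5*I*k^4 + 35*k^3 - I*k^3 - 7*k^2 + 5*I*k^2 + 35*k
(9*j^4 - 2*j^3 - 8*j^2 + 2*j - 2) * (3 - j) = -9*j^5 + 29*j^4 + 2*j^3 - 26*j^2 + 8*j - 6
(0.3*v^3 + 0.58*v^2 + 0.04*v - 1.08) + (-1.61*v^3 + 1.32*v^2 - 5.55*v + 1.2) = -1.31*v^3 + 1.9*v^2 - 5.51*v + 0.12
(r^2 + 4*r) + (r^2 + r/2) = 2*r^2 + 9*r/2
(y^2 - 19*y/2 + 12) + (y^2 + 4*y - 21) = 2*y^2 - 11*y/2 - 9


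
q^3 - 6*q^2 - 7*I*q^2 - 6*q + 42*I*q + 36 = (q - 6)*(q - 6*I)*(q - I)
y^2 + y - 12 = (y - 3)*(y + 4)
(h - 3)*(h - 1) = h^2 - 4*h + 3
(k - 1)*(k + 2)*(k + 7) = k^3 + 8*k^2 + 5*k - 14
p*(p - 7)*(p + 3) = p^3 - 4*p^2 - 21*p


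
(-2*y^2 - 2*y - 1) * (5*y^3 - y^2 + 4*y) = -10*y^5 - 8*y^4 - 11*y^3 - 7*y^2 - 4*y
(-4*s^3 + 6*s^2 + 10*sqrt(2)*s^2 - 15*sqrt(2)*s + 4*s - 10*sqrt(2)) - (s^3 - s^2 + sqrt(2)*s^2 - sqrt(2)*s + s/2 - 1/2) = -5*s^3 + 7*s^2 + 9*sqrt(2)*s^2 - 14*sqrt(2)*s + 7*s/2 - 10*sqrt(2) + 1/2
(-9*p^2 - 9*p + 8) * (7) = -63*p^2 - 63*p + 56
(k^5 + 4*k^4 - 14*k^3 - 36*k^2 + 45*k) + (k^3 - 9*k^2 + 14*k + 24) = k^5 + 4*k^4 - 13*k^3 - 45*k^2 + 59*k + 24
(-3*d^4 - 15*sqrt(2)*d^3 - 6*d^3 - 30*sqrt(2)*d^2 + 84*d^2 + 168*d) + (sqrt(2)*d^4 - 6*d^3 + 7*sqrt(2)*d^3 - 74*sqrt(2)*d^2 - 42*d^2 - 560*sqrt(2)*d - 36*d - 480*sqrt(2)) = -3*d^4 + sqrt(2)*d^4 - 12*d^3 - 8*sqrt(2)*d^3 - 104*sqrt(2)*d^2 + 42*d^2 - 560*sqrt(2)*d + 132*d - 480*sqrt(2)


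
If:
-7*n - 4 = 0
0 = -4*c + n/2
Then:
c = -1/14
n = -4/7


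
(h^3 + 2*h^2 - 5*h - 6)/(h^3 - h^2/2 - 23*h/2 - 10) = 2*(h^2 + h - 6)/(2*h^2 - 3*h - 20)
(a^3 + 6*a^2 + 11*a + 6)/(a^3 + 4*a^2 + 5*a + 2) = (a + 3)/(a + 1)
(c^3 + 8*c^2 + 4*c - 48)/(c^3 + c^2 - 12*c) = (c^2 + 4*c - 12)/(c*(c - 3))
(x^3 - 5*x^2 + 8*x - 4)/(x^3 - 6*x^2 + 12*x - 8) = (x - 1)/(x - 2)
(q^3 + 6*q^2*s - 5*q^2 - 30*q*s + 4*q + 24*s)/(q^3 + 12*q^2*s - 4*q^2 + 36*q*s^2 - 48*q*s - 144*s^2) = (q - 1)/(q + 6*s)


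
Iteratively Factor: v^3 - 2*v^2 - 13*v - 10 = (v + 1)*(v^2 - 3*v - 10) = (v - 5)*(v + 1)*(v + 2)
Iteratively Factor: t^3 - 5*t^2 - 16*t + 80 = (t + 4)*(t^2 - 9*t + 20) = (t - 5)*(t + 4)*(t - 4)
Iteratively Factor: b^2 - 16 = (b + 4)*(b - 4)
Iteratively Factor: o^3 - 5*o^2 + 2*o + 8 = (o - 4)*(o^2 - o - 2) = (o - 4)*(o + 1)*(o - 2)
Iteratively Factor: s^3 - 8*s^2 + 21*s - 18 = (s - 2)*(s^2 - 6*s + 9) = (s - 3)*(s - 2)*(s - 3)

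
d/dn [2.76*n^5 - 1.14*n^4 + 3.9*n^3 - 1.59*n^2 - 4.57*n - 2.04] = 13.8*n^4 - 4.56*n^3 + 11.7*n^2 - 3.18*n - 4.57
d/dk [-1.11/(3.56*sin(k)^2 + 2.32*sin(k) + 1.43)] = (7.9032*sin(k) + 2.5752)*cos(k)/(3.56*sin(k)^2 + 2.32*sin(k) + 1.43)^2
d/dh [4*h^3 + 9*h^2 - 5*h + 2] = 12*h^2 + 18*h - 5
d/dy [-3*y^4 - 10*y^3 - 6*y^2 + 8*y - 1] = -12*y^3 - 30*y^2 - 12*y + 8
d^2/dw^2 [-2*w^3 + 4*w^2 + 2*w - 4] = 8 - 12*w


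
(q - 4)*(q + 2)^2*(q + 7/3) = q^4 + 7*q^3/3 - 12*q^2 - 44*q - 112/3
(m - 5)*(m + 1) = m^2 - 4*m - 5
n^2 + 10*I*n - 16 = (n + 2*I)*(n + 8*I)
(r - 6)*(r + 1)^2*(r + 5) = r^4 + r^3 - 31*r^2 - 61*r - 30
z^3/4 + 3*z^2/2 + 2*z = z*(z/4 + 1)*(z + 2)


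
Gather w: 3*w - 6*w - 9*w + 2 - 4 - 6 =-12*w - 8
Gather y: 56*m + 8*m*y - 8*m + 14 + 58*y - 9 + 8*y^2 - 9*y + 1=48*m + 8*y^2 + y*(8*m + 49) + 6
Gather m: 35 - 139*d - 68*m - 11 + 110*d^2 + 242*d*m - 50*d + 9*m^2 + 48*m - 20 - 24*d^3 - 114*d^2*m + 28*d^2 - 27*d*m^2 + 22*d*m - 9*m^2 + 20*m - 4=-24*d^3 + 138*d^2 - 27*d*m^2 - 189*d + m*(-114*d^2 + 264*d)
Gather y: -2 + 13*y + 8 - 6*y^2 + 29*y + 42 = -6*y^2 + 42*y + 48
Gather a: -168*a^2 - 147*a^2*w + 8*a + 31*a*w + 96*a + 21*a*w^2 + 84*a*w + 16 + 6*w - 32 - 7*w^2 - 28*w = a^2*(-147*w - 168) + a*(21*w^2 + 115*w + 104) - 7*w^2 - 22*w - 16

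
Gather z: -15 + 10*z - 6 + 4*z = 14*z - 21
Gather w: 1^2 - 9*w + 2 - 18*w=3 - 27*w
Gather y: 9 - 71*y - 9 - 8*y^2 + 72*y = -8*y^2 + y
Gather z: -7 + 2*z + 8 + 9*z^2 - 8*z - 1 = 9*z^2 - 6*z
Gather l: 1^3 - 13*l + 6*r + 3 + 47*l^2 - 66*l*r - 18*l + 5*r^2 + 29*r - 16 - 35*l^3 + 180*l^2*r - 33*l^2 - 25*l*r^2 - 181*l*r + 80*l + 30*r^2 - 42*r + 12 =-35*l^3 + l^2*(180*r + 14) + l*(-25*r^2 - 247*r + 49) + 35*r^2 - 7*r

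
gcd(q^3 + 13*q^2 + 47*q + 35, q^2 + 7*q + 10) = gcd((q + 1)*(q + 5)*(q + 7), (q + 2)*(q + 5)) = q + 5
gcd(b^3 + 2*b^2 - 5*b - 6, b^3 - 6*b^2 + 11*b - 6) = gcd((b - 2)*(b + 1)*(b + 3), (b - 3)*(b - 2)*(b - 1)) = b - 2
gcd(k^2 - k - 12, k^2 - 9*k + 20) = k - 4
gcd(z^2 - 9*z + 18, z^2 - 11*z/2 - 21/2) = 1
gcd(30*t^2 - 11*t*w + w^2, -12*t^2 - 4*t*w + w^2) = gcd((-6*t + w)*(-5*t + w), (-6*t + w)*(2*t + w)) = 6*t - w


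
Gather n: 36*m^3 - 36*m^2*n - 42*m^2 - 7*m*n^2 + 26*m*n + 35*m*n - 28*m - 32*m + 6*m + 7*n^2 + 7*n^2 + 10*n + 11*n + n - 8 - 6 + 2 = 36*m^3 - 42*m^2 - 54*m + n^2*(14 - 7*m) + n*(-36*m^2 + 61*m + 22) - 12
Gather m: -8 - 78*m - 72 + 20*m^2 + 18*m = 20*m^2 - 60*m - 80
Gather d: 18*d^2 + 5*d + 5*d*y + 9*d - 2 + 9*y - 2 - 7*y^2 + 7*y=18*d^2 + d*(5*y + 14) - 7*y^2 + 16*y - 4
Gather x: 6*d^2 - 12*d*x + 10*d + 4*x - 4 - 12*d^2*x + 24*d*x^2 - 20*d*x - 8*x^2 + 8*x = 6*d^2 + 10*d + x^2*(24*d - 8) + x*(-12*d^2 - 32*d + 12) - 4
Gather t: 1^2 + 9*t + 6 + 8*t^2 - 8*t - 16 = 8*t^2 + t - 9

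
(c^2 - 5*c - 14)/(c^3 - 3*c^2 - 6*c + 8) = (c - 7)/(c^2 - 5*c + 4)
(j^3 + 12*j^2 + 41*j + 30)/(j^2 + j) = j + 11 + 30/j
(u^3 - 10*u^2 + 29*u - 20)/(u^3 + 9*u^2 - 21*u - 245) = (u^2 - 5*u + 4)/(u^2 + 14*u + 49)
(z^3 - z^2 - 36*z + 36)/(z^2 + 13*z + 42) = (z^2 - 7*z + 6)/(z + 7)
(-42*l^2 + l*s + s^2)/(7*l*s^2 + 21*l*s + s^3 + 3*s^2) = (-6*l + s)/(s*(s + 3))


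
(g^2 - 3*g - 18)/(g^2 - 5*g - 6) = (g + 3)/(g + 1)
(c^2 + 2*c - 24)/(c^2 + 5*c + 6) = (c^2 + 2*c - 24)/(c^2 + 5*c + 6)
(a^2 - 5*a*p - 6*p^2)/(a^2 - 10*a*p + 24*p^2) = (-a - p)/(-a + 4*p)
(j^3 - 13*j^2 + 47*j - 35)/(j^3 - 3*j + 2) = (j^2 - 12*j + 35)/(j^2 + j - 2)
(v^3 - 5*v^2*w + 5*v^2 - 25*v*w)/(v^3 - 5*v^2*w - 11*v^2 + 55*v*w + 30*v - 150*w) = v*(v + 5)/(v^2 - 11*v + 30)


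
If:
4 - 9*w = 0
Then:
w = 4/9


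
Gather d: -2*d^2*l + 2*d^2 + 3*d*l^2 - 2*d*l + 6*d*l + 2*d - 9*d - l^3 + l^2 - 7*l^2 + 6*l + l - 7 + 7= d^2*(2 - 2*l) + d*(3*l^2 + 4*l - 7) - l^3 - 6*l^2 + 7*l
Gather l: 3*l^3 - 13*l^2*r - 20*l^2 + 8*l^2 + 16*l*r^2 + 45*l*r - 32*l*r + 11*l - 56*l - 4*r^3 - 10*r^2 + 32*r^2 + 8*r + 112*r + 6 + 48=3*l^3 + l^2*(-13*r - 12) + l*(16*r^2 + 13*r - 45) - 4*r^3 + 22*r^2 + 120*r + 54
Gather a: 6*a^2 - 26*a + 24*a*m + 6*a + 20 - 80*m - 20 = 6*a^2 + a*(24*m - 20) - 80*m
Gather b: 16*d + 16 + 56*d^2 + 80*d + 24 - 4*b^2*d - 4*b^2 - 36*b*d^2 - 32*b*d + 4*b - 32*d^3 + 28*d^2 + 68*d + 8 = b^2*(-4*d - 4) + b*(-36*d^2 - 32*d + 4) - 32*d^3 + 84*d^2 + 164*d + 48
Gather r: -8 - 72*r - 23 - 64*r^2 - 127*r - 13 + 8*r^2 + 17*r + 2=-56*r^2 - 182*r - 42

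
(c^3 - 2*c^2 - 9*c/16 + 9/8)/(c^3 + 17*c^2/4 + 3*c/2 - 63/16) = (4*c^2 - 5*c - 6)/(4*c^2 + 20*c + 21)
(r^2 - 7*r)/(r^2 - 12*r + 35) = r/(r - 5)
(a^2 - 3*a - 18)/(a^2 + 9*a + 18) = (a - 6)/(a + 6)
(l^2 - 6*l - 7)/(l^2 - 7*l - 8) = (l - 7)/(l - 8)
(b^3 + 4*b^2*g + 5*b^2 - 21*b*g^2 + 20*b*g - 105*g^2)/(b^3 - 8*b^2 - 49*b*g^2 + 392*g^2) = (b^2 - 3*b*g + 5*b - 15*g)/(b^2 - 7*b*g - 8*b + 56*g)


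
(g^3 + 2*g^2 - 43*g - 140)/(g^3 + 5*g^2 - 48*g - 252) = (g^2 + 9*g + 20)/(g^2 + 12*g + 36)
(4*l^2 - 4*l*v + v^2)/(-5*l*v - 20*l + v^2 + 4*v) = (-4*l^2 + 4*l*v - v^2)/(5*l*v + 20*l - v^2 - 4*v)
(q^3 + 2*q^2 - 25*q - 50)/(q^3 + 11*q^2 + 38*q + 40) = (q - 5)/(q + 4)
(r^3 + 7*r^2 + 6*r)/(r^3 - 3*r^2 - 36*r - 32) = r*(r + 6)/(r^2 - 4*r - 32)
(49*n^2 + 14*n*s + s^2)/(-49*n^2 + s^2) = (7*n + s)/(-7*n + s)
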